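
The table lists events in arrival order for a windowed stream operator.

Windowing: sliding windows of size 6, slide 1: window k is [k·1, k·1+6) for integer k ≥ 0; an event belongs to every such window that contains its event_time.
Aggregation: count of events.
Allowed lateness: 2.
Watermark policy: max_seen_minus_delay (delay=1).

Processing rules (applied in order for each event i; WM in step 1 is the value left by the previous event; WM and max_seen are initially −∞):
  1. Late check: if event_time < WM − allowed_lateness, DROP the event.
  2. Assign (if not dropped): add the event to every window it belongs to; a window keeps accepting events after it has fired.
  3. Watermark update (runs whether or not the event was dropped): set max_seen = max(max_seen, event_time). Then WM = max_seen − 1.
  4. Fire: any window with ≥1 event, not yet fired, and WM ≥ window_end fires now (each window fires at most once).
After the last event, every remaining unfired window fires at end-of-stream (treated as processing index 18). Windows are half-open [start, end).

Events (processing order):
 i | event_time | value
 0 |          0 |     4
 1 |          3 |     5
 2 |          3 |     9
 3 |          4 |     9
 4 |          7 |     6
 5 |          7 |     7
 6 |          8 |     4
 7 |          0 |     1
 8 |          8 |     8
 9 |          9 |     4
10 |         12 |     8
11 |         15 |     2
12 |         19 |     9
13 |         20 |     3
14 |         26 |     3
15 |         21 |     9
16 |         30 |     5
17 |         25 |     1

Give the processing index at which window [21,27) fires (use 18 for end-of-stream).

16

i=0 t=0 v=4: → [0,6); WM=-1
i=1 t=3 v=5: → [3,9),[2,8),[1,7),[0,6); WM=2
i=2 t=3 v=9: → [3,9),[2,8),[1,7),[0,6); WM=2
i=3 t=4 v=9: → [4,10),[3,9),[2,8),[1,7),[0,6); WM=3
i=4 t=7 v=6: → [7,13),[6,12),[5,11),[4,10),[3,9),[2,8); WM=6; [0,6) fires=4
i=5 t=7 v=7: → [7,13),[6,12),[5,11),[4,10),[3,9),[2,8); WM=6
i=6 t=8 v=4: → [8,14),[7,13),[6,12),[5,11),[4,10),[3,9); WM=7; [1,7) fires=3
i=7 t=0 v=1: DROP (t<7-2); WM=7
i=8 t=8 v=8: → [8,14),[7,13),[6,12),[5,11),[4,10),[3,9); WM=7
i=9 t=9 v=4: → [9,15),[8,14),[7,13),[6,12),[5,11),[4,10); WM=8; [2,8) fires=5
i=10 t=12 v=8: → [12,18),[11,17),[10,16),[9,15),[8,14),[7,13); WM=11; [3,9) fires=7 [4,10) fires=6 [5,11) fires=5
i=11 t=15 v=2: → [15,21),[14,20),[13,19),[12,18),[11,17),[10,16); WM=14; [6,12) fires=5 [7,13) fires=6 [8,14) fires=4
i=12 t=19 v=9: → [19,25),[18,24),[17,23),[16,22),[15,21),[14,20); WM=18; [9,15) fires=2 [10,16) fires=2 [11,17) fires=2 [12,18) fires=2
i=13 t=20 v=3: → [20,26),[19,25),[18,24),[17,23),[16,22),[15,21); WM=19; [13,19) fires=1
i=14 t=26 v=3: → [26,32),[25,31),[24,30),[23,29),[22,28),[21,27); WM=25; [14,20) fires=2 [15,21) fires=3 [16,22) fires=2 [17,23) fires=2 [18,24) fires=2 [19,25) fires=2
i=15 t=21 v=9: DROP (t<25-2); WM=25
i=16 t=30 v=5: → [30,36),[29,35),[28,34),[27,33),[26,32),[25,31); WM=29; [20,26) fires=1 [21,27) fires=1 [22,28) fires=1 [23,29) fires=1
i=17 t=25 v=1: DROP (t<29-2); WM=29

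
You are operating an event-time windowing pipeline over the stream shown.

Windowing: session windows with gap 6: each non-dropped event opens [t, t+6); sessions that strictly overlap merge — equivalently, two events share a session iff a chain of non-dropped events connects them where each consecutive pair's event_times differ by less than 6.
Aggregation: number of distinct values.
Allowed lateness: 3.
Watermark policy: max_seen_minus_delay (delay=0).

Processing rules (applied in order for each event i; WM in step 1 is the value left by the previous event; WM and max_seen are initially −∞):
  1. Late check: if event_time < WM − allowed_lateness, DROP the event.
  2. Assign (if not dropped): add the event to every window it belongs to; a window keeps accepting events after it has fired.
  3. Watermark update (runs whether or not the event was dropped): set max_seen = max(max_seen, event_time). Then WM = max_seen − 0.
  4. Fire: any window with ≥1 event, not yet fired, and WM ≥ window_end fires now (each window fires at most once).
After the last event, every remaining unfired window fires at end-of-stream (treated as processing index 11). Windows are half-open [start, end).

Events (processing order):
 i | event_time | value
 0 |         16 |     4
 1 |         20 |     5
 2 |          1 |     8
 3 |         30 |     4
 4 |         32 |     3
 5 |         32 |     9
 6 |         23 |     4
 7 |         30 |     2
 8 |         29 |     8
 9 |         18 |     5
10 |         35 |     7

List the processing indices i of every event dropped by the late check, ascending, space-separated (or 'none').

i=0 t=16 v=4: → [16,22); WM=16
i=1 t=20 v=5: → [16,26); WM=20
i=2 t=1 v=8: DROP (t<20-3); WM=20
i=3 t=30 v=4: → [30,36); WM=30
i=4 t=32 v=3: → [30,38); WM=32
i=5 t=32 v=9: → [30,38); WM=32
i=6 t=23 v=4: DROP (t<32-3); WM=32
i=7 t=30 v=2: → [30,38); WM=32
i=8 t=29 v=8: → [29,38); WM=32
i=9 t=18 v=5: DROP (t<32-3); WM=32
i=10 t=35 v=7: → [29,41); WM=35

2 6 9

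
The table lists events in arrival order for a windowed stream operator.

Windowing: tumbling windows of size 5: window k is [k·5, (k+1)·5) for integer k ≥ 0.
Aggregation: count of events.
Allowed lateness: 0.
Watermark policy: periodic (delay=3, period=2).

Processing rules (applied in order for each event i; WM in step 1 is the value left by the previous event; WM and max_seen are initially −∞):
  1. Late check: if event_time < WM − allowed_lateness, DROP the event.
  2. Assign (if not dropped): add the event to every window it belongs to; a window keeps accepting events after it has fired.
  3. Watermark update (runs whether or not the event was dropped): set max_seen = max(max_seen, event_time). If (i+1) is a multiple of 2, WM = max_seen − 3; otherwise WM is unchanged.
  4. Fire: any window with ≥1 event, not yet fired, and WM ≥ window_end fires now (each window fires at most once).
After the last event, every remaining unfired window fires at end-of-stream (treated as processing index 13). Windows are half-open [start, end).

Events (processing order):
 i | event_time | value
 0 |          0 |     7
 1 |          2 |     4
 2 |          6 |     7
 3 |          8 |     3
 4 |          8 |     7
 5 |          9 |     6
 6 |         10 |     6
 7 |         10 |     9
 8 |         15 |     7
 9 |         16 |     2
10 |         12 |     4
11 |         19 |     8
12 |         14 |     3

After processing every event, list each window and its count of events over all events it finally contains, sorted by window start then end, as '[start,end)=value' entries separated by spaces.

[0,5)=2 [5,10)=4 [10,15)=2 [15,20)=3

i=0 t=0 v=7: → [0,5); WM=−∞
i=1 t=2 v=4: → [0,5); WM=-1
i=2 t=6 v=7: → [5,10); WM=-1
i=3 t=8 v=3: → [5,10); WM=5; [0,5) fires=2
i=4 t=8 v=7: → [5,10); WM=5
i=5 t=9 v=6: → [5,10); WM=6
i=6 t=10 v=6: → [10,15); WM=6
i=7 t=10 v=9: → [10,15); WM=7
i=8 t=15 v=7: → [15,20); WM=7
i=9 t=16 v=2: → [15,20); WM=13; [5,10) fires=4
i=10 t=12 v=4: DROP (t<13-0); WM=13
i=11 t=19 v=8: → [15,20); WM=16; [10,15) fires=2
i=12 t=14 v=3: DROP (t<16-0); WM=16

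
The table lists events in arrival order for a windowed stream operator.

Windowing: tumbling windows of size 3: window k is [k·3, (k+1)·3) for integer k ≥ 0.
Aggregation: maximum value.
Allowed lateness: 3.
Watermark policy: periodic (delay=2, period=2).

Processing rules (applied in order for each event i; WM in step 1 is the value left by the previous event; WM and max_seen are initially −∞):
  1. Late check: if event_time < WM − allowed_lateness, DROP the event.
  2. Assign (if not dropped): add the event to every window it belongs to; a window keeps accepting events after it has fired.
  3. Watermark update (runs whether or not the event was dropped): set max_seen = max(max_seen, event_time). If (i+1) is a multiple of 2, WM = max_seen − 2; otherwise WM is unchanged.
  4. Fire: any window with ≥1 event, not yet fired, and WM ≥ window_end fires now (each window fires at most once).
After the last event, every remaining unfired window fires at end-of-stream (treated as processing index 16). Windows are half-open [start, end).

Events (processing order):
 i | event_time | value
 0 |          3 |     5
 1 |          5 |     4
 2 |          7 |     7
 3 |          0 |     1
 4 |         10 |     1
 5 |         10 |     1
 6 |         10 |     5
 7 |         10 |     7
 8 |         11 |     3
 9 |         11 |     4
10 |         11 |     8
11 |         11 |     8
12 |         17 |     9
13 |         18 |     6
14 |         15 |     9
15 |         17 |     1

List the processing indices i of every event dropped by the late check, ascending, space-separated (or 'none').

none

i=0 t=3 v=5: → [3,6); WM=−∞
i=1 t=5 v=4: → [3,6); WM=3
i=2 t=7 v=7: → [6,9); WM=3
i=3 t=0 v=1: → [0,3); WM=5; [0,3) fires=1
i=4 t=10 v=1: → [9,12); WM=5
i=5 t=10 v=1: → [9,12); WM=8; [3,6) fires=5
i=6 t=10 v=5: → [9,12); WM=8
i=7 t=10 v=7: → [9,12); WM=8
i=8 t=11 v=3: → [9,12); WM=8
i=9 t=11 v=4: → [9,12); WM=9; [6,9) fires=7
i=10 t=11 v=8: → [9,12); WM=9
i=11 t=11 v=8: → [9,12); WM=9
i=12 t=17 v=9: → [15,18); WM=9
i=13 t=18 v=6: → [18,21); WM=16; [9,12) fires=8
i=14 t=15 v=9: → [15,18); WM=16
i=15 t=17 v=1: → [15,18); WM=16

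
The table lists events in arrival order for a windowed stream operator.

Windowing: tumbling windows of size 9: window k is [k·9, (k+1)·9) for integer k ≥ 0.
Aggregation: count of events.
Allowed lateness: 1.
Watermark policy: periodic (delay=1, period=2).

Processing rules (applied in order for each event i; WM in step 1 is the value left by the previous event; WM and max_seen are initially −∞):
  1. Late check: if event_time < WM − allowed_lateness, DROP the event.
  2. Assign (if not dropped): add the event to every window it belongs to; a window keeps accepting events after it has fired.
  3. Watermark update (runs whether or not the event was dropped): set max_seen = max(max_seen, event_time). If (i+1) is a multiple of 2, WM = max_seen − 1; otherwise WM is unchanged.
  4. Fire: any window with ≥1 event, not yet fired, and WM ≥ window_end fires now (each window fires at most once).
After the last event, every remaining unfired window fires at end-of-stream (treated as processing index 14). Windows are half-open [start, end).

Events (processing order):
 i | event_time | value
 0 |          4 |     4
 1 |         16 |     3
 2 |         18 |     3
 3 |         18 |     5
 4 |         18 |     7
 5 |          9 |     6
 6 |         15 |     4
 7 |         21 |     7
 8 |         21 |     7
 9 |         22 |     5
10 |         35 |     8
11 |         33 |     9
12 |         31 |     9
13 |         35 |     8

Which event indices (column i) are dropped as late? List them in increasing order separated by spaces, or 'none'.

i=0 t=4 v=4: → [0,9); WM=−∞
i=1 t=16 v=3: → [9,18); WM=15; [0,9) fires=1
i=2 t=18 v=3: → [18,27); WM=15
i=3 t=18 v=5: → [18,27); WM=17
i=4 t=18 v=7: → [18,27); WM=17
i=5 t=9 v=6: DROP (t<17-1); WM=17
i=6 t=15 v=4: DROP (t<17-1); WM=17
i=7 t=21 v=7: → [18,27); WM=20; [9,18) fires=1
i=8 t=21 v=7: → [18,27); WM=20
i=9 t=22 v=5: → [18,27); WM=21
i=10 t=35 v=8: → [27,36); WM=21
i=11 t=33 v=9: → [27,36); WM=34; [18,27) fires=6
i=12 t=31 v=9: DROP (t<34-1); WM=34
i=13 t=35 v=8: → [27,36); WM=34

5 6 12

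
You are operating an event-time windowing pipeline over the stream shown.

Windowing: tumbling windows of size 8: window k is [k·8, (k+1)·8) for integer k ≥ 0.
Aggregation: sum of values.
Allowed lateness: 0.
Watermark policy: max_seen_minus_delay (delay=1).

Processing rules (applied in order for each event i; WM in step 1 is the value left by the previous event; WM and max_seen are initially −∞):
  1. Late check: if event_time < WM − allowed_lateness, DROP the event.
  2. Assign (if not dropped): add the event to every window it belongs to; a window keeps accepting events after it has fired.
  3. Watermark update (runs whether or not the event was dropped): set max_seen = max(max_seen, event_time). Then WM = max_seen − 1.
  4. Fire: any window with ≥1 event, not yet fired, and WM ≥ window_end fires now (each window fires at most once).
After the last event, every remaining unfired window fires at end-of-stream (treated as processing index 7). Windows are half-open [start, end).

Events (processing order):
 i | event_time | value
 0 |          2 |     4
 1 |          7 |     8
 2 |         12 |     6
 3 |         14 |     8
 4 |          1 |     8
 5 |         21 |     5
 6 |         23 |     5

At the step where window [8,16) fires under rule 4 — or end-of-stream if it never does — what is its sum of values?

14

i=0 t=2 v=4: → [0,8); WM=1
i=1 t=7 v=8: → [0,8); WM=6
i=2 t=12 v=6: → [8,16); WM=11; [0,8) fires=12
i=3 t=14 v=8: → [8,16); WM=13
i=4 t=1 v=8: DROP (t<13-0); WM=13
i=5 t=21 v=5: → [16,24); WM=20; [8,16) fires=14
i=6 t=23 v=5: → [16,24); WM=22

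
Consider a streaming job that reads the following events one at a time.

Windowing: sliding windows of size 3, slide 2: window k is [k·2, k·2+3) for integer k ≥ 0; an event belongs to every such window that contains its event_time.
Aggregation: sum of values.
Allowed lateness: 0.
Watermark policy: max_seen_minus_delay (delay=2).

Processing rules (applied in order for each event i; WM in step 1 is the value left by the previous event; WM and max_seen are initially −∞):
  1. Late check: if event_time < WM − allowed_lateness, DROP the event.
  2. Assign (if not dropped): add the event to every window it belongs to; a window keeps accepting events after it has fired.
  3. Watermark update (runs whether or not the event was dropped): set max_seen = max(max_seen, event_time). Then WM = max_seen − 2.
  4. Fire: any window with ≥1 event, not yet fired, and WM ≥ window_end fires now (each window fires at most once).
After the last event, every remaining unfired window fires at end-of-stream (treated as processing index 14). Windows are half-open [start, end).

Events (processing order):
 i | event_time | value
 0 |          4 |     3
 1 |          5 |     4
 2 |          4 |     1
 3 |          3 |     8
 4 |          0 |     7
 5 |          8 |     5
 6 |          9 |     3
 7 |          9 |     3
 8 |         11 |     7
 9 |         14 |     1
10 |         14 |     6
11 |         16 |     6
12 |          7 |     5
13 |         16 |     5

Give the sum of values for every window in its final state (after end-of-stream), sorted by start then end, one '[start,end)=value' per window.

i=0 t=4 v=3: → [4,7),[2,5); WM=2
i=1 t=5 v=4: → [4,7); WM=3
i=2 t=4 v=1: → [4,7),[2,5); WM=3
i=3 t=3 v=8: → [2,5); WM=3
i=4 t=0 v=7: DROP (t<3-0); WM=3
i=5 t=8 v=5: → [8,11),[6,9); WM=6; [2,5) fires=12
i=6 t=9 v=3: → [8,11); WM=7; [4,7) fires=8
i=7 t=9 v=3: → [8,11); WM=7
i=8 t=11 v=7: → [10,13); WM=9; [6,9) fires=5
i=9 t=14 v=1: → [14,17),[12,15); WM=12; [8,11) fires=11
i=10 t=14 v=6: → [14,17),[12,15); WM=12
i=11 t=16 v=6: → [16,19),[14,17); WM=14; [10,13) fires=7
i=12 t=7 v=5: DROP (t<14-0); WM=14
i=13 t=16 v=5: → [16,19),[14,17); WM=14

[2,5)=12 [4,7)=8 [6,9)=5 [8,11)=11 [10,13)=7 [12,15)=7 [14,17)=18 [16,19)=11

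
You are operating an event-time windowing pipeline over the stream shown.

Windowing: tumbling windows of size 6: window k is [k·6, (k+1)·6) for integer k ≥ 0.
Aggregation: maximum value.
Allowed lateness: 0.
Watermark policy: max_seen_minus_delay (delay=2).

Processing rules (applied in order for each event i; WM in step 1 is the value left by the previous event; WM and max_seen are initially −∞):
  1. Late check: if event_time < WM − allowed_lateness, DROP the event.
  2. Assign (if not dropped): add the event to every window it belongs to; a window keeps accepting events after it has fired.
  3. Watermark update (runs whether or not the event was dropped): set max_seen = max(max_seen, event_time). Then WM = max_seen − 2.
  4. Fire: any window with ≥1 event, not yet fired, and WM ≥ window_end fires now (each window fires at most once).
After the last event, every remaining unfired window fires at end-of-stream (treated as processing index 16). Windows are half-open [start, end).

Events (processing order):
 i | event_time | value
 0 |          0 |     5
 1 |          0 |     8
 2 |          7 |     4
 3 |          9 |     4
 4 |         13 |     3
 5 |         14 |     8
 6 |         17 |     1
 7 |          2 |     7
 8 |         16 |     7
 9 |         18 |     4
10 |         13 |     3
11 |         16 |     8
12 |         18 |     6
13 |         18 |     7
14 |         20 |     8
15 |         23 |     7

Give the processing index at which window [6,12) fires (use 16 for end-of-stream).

i=0 t=0 v=5: → [0,6); WM=-2
i=1 t=0 v=8: → [0,6); WM=-2
i=2 t=7 v=4: → [6,12); WM=5
i=3 t=9 v=4: → [6,12); WM=7; [0,6) fires=8
i=4 t=13 v=3: → [12,18); WM=11
i=5 t=14 v=8: → [12,18); WM=12; [6,12) fires=4
i=6 t=17 v=1: → [12,18); WM=15
i=7 t=2 v=7: DROP (t<15-0); WM=15
i=8 t=16 v=7: → [12,18); WM=15
i=9 t=18 v=4: → [18,24); WM=16
i=10 t=13 v=3: DROP (t<16-0); WM=16
i=11 t=16 v=8: → [12,18); WM=16
i=12 t=18 v=6: → [18,24); WM=16
i=13 t=18 v=7: → [18,24); WM=16
i=14 t=20 v=8: → [18,24); WM=18; [12,18) fires=8
i=15 t=23 v=7: → [18,24); WM=21

5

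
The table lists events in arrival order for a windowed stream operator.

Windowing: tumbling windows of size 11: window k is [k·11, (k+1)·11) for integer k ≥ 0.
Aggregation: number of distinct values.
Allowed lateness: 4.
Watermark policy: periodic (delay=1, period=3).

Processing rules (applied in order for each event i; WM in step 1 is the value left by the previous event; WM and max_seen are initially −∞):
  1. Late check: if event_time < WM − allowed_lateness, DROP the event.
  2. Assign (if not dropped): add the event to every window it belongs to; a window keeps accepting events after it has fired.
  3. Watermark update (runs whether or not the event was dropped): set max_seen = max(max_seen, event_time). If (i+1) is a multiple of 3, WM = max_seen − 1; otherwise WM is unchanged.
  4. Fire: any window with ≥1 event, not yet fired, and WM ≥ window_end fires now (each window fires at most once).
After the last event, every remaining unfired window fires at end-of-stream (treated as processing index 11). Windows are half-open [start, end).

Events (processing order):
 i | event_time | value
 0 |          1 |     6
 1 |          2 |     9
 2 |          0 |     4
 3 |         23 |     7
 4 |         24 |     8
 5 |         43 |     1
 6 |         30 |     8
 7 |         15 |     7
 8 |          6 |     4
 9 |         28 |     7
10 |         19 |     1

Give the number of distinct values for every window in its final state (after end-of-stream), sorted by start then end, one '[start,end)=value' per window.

[0,11)=3 [22,33)=2 [33,44)=1

i=0 t=1 v=6: → [0,11); WM=−∞
i=1 t=2 v=9: → [0,11); WM=−∞
i=2 t=0 v=4: → [0,11); WM=1
i=3 t=23 v=7: → [22,33); WM=1
i=4 t=24 v=8: → [22,33); WM=1
i=5 t=43 v=1: → [33,44); WM=42; [0,11) fires=3 [22,33) fires=2
i=6 t=30 v=8: DROP (t<42-4); WM=42
i=7 t=15 v=7: DROP (t<42-4); WM=42
i=8 t=6 v=4: DROP (t<42-4); WM=42
i=9 t=28 v=7: DROP (t<42-4); WM=42
i=10 t=19 v=1: DROP (t<42-4); WM=42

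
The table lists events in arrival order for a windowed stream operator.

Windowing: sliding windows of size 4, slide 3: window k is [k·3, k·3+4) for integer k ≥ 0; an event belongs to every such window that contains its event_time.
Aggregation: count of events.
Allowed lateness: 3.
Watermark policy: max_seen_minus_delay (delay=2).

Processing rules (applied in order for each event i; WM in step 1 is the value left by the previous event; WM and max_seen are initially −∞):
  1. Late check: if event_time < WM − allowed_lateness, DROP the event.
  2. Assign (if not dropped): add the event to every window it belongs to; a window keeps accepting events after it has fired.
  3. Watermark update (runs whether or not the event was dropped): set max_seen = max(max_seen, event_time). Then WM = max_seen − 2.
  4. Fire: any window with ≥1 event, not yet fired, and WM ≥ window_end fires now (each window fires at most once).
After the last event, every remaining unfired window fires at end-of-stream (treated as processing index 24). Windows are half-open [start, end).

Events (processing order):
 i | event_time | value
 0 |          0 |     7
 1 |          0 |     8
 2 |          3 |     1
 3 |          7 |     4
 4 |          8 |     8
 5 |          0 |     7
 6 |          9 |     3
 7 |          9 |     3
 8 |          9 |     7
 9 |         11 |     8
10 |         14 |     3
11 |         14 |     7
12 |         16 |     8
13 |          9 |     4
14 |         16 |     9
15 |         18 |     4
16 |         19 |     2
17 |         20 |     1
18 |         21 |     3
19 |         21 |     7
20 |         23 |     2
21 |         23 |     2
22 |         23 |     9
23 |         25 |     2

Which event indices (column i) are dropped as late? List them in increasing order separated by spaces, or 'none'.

5 13

i=0 t=0 v=7: → [0,4); WM=-2
i=1 t=0 v=8: → [0,4); WM=-2
i=2 t=3 v=1: → [3,7),[0,4); WM=1
i=3 t=7 v=4: → [6,10); WM=5; [0,4) fires=3
i=4 t=8 v=8: → [6,10); WM=6
i=5 t=0 v=7: DROP (t<6-3); WM=6
i=6 t=9 v=3: → [9,13),[6,10); WM=7; [3,7) fires=1
i=7 t=9 v=3: → [9,13),[6,10); WM=7
i=8 t=9 v=7: → [9,13),[6,10); WM=7
i=9 t=11 v=8: → [9,13); WM=9
i=10 t=14 v=3: → [12,16); WM=12; [6,10) fires=5
i=11 t=14 v=7: → [12,16); WM=12
i=12 t=16 v=8: → [15,19); WM=14; [9,13) fires=4
i=13 t=9 v=4: DROP (t<14-3); WM=14
i=14 t=16 v=9: → [15,19); WM=14
i=15 t=18 v=4: → [18,22),[15,19); WM=16; [12,16) fires=2
i=16 t=19 v=2: → [18,22); WM=17
i=17 t=20 v=1: → [18,22); WM=18
i=18 t=21 v=3: → [21,25),[18,22); WM=19; [15,19) fires=3
i=19 t=21 v=7: → [21,25),[18,22); WM=19
i=20 t=23 v=2: → [21,25); WM=21
i=21 t=23 v=2: → [21,25); WM=21
i=22 t=23 v=9: → [21,25); WM=21
i=23 t=25 v=2: → [24,28); WM=23; [18,22) fires=5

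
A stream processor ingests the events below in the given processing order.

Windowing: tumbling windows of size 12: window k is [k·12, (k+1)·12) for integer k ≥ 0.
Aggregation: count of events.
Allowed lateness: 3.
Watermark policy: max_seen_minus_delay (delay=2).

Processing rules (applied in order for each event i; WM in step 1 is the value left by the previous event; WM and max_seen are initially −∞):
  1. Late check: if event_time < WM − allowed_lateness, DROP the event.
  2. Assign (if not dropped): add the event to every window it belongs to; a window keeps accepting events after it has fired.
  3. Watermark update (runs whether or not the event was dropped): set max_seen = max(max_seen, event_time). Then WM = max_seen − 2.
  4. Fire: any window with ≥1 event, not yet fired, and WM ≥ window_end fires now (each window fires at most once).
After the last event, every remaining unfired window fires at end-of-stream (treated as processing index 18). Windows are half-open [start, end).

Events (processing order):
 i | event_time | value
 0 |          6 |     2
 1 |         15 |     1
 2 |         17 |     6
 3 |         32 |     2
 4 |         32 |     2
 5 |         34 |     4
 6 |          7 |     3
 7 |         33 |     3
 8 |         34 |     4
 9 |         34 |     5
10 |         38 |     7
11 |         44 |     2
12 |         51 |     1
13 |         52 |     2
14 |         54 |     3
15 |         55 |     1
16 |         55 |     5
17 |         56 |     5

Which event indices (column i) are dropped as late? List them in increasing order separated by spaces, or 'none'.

6

i=0 t=6 v=2: → [0,12); WM=4
i=1 t=15 v=1: → [12,24); WM=13; [0,12) fires=1
i=2 t=17 v=6: → [12,24); WM=15
i=3 t=32 v=2: → [24,36); WM=30; [12,24) fires=2
i=4 t=32 v=2: → [24,36); WM=30
i=5 t=34 v=4: → [24,36); WM=32
i=6 t=7 v=3: DROP (t<32-3); WM=32
i=7 t=33 v=3: → [24,36); WM=32
i=8 t=34 v=4: → [24,36); WM=32
i=9 t=34 v=5: → [24,36); WM=32
i=10 t=38 v=7: → [36,48); WM=36; [24,36) fires=6
i=11 t=44 v=2: → [36,48); WM=42
i=12 t=51 v=1: → [48,60); WM=49; [36,48) fires=2
i=13 t=52 v=2: → [48,60); WM=50
i=14 t=54 v=3: → [48,60); WM=52
i=15 t=55 v=1: → [48,60); WM=53
i=16 t=55 v=5: → [48,60); WM=53
i=17 t=56 v=5: → [48,60); WM=54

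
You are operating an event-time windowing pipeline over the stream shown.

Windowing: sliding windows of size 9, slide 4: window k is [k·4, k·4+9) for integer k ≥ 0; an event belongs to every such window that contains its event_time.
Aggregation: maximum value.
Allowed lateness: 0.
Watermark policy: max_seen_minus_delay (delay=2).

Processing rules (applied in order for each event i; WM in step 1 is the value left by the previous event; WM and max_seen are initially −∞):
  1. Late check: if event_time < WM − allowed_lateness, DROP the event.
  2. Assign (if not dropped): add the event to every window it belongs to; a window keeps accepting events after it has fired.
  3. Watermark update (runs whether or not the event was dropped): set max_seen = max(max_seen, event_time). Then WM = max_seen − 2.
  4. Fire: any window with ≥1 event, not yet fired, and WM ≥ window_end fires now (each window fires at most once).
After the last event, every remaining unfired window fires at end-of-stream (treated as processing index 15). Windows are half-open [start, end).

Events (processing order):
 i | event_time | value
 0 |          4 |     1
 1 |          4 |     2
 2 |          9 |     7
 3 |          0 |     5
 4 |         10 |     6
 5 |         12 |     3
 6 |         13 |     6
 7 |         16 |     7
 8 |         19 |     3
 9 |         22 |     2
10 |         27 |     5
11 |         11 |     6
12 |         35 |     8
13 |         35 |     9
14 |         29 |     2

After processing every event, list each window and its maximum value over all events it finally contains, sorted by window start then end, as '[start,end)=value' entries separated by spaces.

i=0 t=4 v=1: → [4,13),[0,9); WM=2
i=1 t=4 v=2: → [4,13),[0,9); WM=2
i=2 t=9 v=7: → [8,17),[4,13); WM=7
i=3 t=0 v=5: DROP (t<7-0); WM=7
i=4 t=10 v=6: → [8,17),[4,13); WM=8
i=5 t=12 v=3: → [12,21),[8,17),[4,13); WM=10; [0,9) fires=2
i=6 t=13 v=6: → [12,21),[8,17); WM=11
i=7 t=16 v=7: → [16,25),[12,21),[8,17); WM=14; [4,13) fires=7
i=8 t=19 v=3: → [16,25),[12,21); WM=17; [8,17) fires=7
i=9 t=22 v=2: → [20,29),[16,25); WM=20
i=10 t=27 v=5: → [24,33),[20,29); WM=25; [12,21) fires=7 [16,25) fires=7
i=11 t=11 v=6: DROP (t<25-0); WM=25
i=12 t=35 v=8: → [32,41),[28,37); WM=33; [20,29) fires=5 [24,33) fires=5
i=13 t=35 v=9: → [32,41),[28,37); WM=33
i=14 t=29 v=2: DROP (t<33-0); WM=33

[0,9)=2 [4,13)=7 [8,17)=7 [12,21)=7 [16,25)=7 [20,29)=5 [24,33)=5 [28,37)=9 [32,41)=9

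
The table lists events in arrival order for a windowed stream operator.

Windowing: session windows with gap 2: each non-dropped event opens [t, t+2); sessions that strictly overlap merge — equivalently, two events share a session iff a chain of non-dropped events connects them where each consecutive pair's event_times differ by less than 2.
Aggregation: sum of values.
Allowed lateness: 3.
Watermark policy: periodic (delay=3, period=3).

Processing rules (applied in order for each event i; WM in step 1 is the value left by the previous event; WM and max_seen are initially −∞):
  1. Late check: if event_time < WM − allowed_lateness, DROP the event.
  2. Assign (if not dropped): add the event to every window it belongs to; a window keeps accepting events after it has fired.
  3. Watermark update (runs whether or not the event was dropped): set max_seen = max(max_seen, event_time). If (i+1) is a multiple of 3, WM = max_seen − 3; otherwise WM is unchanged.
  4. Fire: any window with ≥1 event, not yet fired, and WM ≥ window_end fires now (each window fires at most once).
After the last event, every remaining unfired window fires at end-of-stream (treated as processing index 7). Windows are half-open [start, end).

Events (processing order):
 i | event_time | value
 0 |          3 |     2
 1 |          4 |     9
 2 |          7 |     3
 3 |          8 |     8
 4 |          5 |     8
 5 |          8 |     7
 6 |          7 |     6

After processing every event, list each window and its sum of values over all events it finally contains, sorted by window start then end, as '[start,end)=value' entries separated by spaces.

[3,7)=19 [7,10)=24

i=0 t=3 v=2: → [3,5); WM=−∞
i=1 t=4 v=9: → [3,6); WM=−∞
i=2 t=7 v=3: → [7,9); WM=4
i=3 t=8 v=8: → [7,10); WM=4
i=4 t=5 v=8: → [3,7); WM=4
i=5 t=8 v=7: → [7,10); WM=5
i=6 t=7 v=6: → [7,10); WM=5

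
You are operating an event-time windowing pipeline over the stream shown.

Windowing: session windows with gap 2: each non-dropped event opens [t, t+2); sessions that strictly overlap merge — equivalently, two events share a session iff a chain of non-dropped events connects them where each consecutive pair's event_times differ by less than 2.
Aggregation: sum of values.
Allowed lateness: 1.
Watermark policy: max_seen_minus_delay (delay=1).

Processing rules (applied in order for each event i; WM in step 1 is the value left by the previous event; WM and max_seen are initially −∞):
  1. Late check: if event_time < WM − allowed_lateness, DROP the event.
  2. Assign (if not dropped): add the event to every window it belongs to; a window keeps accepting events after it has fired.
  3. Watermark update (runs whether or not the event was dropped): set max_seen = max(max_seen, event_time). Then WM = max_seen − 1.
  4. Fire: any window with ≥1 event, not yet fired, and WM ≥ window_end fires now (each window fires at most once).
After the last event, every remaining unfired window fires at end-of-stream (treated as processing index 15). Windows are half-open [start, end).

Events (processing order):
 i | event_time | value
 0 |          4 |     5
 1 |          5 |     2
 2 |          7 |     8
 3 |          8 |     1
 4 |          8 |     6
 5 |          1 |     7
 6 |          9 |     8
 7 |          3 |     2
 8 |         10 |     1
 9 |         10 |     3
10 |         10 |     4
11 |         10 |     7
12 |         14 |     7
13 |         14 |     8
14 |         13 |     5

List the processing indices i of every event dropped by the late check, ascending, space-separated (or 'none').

5 7

i=0 t=4 v=5: → [4,6); WM=3
i=1 t=5 v=2: → [4,7); WM=4
i=2 t=7 v=8: → [7,9); WM=6
i=3 t=8 v=1: → [7,10); WM=7
i=4 t=8 v=6: → [7,10); WM=7
i=5 t=1 v=7: DROP (t<7-1); WM=7
i=6 t=9 v=8: → [7,11); WM=8
i=7 t=3 v=2: DROP (t<8-1); WM=8
i=8 t=10 v=1: → [7,12); WM=9
i=9 t=10 v=3: → [7,12); WM=9
i=10 t=10 v=4: → [7,12); WM=9
i=11 t=10 v=7: → [7,12); WM=9
i=12 t=14 v=7: → [14,16); WM=13
i=13 t=14 v=8: → [14,16); WM=13
i=14 t=13 v=5: → [13,16); WM=13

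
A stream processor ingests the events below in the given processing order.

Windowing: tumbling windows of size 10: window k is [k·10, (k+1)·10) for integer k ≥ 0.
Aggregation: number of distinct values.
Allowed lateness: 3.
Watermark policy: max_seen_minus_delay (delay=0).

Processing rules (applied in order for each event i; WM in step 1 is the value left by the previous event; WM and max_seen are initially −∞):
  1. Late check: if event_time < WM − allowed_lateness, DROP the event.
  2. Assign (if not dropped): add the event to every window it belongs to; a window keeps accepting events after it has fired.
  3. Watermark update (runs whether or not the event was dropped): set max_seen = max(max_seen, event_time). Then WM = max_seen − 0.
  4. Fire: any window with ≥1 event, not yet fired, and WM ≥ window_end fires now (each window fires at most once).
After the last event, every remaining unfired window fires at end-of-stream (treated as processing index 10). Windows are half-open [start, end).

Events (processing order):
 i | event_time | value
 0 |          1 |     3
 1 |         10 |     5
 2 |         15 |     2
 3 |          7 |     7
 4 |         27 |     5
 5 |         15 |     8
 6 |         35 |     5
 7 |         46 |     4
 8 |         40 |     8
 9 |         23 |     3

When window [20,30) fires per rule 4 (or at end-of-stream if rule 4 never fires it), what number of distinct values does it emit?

1

i=0 t=1 v=3: → [0,10); WM=1
i=1 t=10 v=5: → [10,20); WM=10; [0,10) fires=1
i=2 t=15 v=2: → [10,20); WM=15
i=3 t=7 v=7: DROP (t<15-3); WM=15
i=4 t=27 v=5: → [20,30); WM=27; [10,20) fires=2
i=5 t=15 v=8: DROP (t<27-3); WM=27
i=6 t=35 v=5: → [30,40); WM=35; [20,30) fires=1
i=7 t=46 v=4: → [40,50); WM=46; [30,40) fires=1
i=8 t=40 v=8: DROP (t<46-3); WM=46
i=9 t=23 v=3: DROP (t<46-3); WM=46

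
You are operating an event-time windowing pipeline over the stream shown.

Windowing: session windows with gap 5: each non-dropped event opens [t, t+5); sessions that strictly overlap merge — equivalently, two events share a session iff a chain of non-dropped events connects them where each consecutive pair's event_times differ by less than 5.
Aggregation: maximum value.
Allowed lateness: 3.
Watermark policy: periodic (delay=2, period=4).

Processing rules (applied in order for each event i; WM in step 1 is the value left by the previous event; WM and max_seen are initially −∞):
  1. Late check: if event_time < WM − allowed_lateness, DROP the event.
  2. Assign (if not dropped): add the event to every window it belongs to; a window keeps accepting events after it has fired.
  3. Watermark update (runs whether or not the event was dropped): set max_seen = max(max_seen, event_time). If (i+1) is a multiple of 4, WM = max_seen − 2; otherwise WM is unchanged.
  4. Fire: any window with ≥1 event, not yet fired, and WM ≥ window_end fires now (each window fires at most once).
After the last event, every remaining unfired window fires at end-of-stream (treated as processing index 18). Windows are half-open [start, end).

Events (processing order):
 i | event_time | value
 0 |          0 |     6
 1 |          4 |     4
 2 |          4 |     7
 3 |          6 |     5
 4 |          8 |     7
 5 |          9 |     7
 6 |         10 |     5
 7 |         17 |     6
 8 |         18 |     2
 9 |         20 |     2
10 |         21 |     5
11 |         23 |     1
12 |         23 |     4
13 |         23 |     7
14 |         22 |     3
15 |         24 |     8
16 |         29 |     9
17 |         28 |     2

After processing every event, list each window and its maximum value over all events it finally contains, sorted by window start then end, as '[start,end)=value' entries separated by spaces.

[0,15)=7 [17,34)=9

i=0 t=0 v=6: → [0,5); WM=−∞
i=1 t=4 v=4: → [0,9); WM=−∞
i=2 t=4 v=7: → [0,9); WM=−∞
i=3 t=6 v=5: → [0,11); WM=4
i=4 t=8 v=7: → [0,13); WM=4
i=5 t=9 v=7: → [0,14); WM=4
i=6 t=10 v=5: → [0,15); WM=4
i=7 t=17 v=6: → [17,22); WM=15
i=8 t=18 v=2: → [17,23); WM=15
i=9 t=20 v=2: → [17,25); WM=15
i=10 t=21 v=5: → [17,26); WM=15
i=11 t=23 v=1: → [17,28); WM=21
i=12 t=23 v=4: → [17,28); WM=21
i=13 t=23 v=7: → [17,28); WM=21
i=14 t=22 v=3: → [17,28); WM=21
i=15 t=24 v=8: → [17,29); WM=22
i=16 t=29 v=9: → [29,34); WM=22
i=17 t=28 v=2: → [17,34); WM=22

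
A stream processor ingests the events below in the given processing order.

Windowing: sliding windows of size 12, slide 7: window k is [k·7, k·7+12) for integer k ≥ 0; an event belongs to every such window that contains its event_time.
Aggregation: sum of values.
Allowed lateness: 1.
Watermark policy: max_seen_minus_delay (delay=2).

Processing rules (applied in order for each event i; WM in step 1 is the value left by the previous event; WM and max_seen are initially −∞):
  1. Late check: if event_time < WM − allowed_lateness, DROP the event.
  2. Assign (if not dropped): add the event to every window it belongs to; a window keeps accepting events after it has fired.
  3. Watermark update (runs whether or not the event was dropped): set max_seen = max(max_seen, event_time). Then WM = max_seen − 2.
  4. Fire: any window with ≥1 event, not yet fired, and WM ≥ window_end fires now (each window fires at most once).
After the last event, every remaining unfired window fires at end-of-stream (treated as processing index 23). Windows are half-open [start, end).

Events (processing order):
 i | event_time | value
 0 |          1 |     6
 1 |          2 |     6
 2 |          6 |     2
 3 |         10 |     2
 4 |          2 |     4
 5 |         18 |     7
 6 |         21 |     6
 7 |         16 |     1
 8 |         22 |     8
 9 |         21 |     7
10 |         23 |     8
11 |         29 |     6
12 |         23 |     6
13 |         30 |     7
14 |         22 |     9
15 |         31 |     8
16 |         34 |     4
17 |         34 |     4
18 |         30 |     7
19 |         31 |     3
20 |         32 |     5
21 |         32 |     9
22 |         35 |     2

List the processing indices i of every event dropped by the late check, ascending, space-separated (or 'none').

4 7 12 14 18

i=0 t=1 v=6: → [0,12); WM=-1
i=1 t=2 v=6: → [0,12); WM=0
i=2 t=6 v=2: → [0,12); WM=4
i=3 t=10 v=2: → [7,19),[0,12); WM=8
i=4 t=2 v=4: DROP (t<8-1); WM=8
i=5 t=18 v=7: → [14,26),[7,19); WM=16; [0,12) fires=16
i=6 t=21 v=6: → [21,33),[14,26); WM=19; [7,19) fires=9
i=7 t=16 v=1: DROP (t<19-1); WM=19
i=8 t=22 v=8: → [21,33),[14,26); WM=20
i=9 t=21 v=7: → [21,33),[14,26); WM=20
i=10 t=23 v=8: → [21,33),[14,26); WM=21
i=11 t=29 v=6: → [28,40),[21,33); WM=27; [14,26) fires=36
i=12 t=23 v=6: DROP (t<27-1); WM=27
i=13 t=30 v=7: → [28,40),[21,33); WM=28
i=14 t=22 v=9: DROP (t<28-1); WM=28
i=15 t=31 v=8: → [28,40),[21,33); WM=29
i=16 t=34 v=4: → [28,40); WM=32
i=17 t=34 v=4: → [28,40); WM=32
i=18 t=30 v=7: DROP (t<32-1); WM=32
i=19 t=31 v=3: → [28,40),[21,33); WM=32
i=20 t=32 v=5: → [28,40),[21,33); WM=32
i=21 t=32 v=9: → [28,40),[21,33); WM=32
i=22 t=35 v=2: → [35,47),[28,40); WM=33; [21,33) fires=67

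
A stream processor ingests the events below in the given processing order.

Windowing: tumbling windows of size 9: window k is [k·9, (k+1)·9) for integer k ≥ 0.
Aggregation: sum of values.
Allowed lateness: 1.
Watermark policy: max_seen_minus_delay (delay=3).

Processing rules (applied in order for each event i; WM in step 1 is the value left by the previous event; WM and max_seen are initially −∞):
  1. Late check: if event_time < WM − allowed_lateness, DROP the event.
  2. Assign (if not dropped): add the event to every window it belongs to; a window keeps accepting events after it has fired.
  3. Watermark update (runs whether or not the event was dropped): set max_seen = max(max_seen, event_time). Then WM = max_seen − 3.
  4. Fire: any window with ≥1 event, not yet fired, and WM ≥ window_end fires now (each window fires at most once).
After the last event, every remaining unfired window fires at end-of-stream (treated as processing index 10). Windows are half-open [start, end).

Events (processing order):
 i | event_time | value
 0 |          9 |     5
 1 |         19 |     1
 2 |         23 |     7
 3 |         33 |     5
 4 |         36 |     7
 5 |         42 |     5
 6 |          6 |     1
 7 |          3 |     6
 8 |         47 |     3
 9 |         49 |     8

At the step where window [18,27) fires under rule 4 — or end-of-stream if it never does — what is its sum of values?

i=0 t=9 v=5: → [9,18); WM=6
i=1 t=19 v=1: → [18,27); WM=16
i=2 t=23 v=7: → [18,27); WM=20; [9,18) fires=5
i=3 t=33 v=5: → [27,36); WM=30; [18,27) fires=8
i=4 t=36 v=7: → [36,45); WM=33
i=5 t=42 v=5: → [36,45); WM=39; [27,36) fires=5
i=6 t=6 v=1: DROP (t<39-1); WM=39
i=7 t=3 v=6: DROP (t<39-1); WM=39
i=8 t=47 v=3: → [45,54); WM=44
i=9 t=49 v=8: → [45,54); WM=46; [36,45) fires=12

8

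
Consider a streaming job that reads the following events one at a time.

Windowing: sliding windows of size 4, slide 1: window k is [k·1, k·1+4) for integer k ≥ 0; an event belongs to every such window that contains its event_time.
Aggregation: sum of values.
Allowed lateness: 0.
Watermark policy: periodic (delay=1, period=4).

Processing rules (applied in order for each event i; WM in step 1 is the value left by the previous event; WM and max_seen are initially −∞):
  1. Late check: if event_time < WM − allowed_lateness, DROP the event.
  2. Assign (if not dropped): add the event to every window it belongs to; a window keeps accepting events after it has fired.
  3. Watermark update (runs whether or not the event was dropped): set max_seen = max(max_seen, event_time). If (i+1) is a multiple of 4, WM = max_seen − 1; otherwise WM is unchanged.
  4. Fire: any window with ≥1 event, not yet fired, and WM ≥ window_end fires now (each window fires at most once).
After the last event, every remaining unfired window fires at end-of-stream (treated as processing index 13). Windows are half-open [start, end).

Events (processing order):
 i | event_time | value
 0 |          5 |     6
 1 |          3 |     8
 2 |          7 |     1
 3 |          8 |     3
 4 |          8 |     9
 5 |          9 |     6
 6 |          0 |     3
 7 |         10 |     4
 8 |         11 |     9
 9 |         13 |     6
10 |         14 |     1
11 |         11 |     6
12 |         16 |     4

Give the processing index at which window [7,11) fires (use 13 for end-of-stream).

11

i=0 t=5 v=6: → [5,9),[4,8),[3,7),[2,6); WM=−∞
i=1 t=3 v=8: → [3,7),[2,6),[1,5),[0,4); WM=−∞
i=2 t=7 v=1: → [7,11),[6,10),[5,9),[4,8); WM=−∞
i=3 t=8 v=3: → [8,12),[7,11),[6,10),[5,9); WM=7; [0,4) fires=8 [1,5) fires=8 [2,6) fires=14 [3,7) fires=14
i=4 t=8 v=9: → [8,12),[7,11),[6,10),[5,9); WM=7
i=5 t=9 v=6: → [9,13),[8,12),[7,11),[6,10); WM=7
i=6 t=0 v=3: DROP (t<7-0); WM=7
i=7 t=10 v=4: → [10,14),[9,13),[8,12),[7,11); WM=9; [4,8) fires=7 [5,9) fires=19
i=8 t=11 v=9: → [11,15),[10,14),[9,13),[8,12); WM=9
i=9 t=13 v=6: → [13,17),[12,16),[11,15),[10,14); WM=9
i=10 t=14 v=1: → [14,18),[13,17),[12,16),[11,15); WM=9
i=11 t=11 v=6: → [11,15),[10,14),[9,13),[8,12); WM=13; [6,10) fires=19 [7,11) fires=23 [8,12) fires=37 [9,13) fires=25
i=12 t=16 v=4: → [16,20),[15,19),[14,18),[13,17); WM=13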